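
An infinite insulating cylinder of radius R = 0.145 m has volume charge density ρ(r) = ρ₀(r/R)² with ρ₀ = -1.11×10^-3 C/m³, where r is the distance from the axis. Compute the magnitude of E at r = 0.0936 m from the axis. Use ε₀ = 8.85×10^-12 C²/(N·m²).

|E| = 1.22×10^6 N/C

Coaxial Gaussian cylinder, radius r = 0.0936 m, length L (r < R).
Integrating ρ over the cross-section to radius r: λ_enc = (2πρ₀/R²) ∫₀^r r'^3 dr' = 2πρ₀ r^4/(4·R²) = -6.365e-6 C/m.
Applying ∮E·dA = Q_enc/ε₀ with the end caps contributing no flux:
E = |λ_enc|/(2πε₀r) = (6.365×10^-6)/(2π·8.85×10^-12·0.0936) = 1.22×10^6 N/C.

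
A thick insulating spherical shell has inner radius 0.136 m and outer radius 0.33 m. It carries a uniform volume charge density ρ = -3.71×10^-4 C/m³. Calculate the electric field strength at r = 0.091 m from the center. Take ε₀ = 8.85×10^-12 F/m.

E = 0 (no enclosed charge)

Use a concentric Gaussian sphere at r = 0.091 m (r < 0.136 m, inside the empty cavity).
Q_enc = 0 (all charge lies at larger r); Gauss's law gives E = 0.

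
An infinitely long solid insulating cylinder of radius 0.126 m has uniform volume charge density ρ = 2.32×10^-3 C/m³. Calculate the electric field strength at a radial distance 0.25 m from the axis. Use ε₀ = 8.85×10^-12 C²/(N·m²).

E ≈ 8.32×10^6 V/m

Choose a coaxial cylinder of radius r = 0.25 m (arbitrary length L) as the Gaussian surface (r > 0.126 m, full cross-section enclosed).
λ_enc = ρ·πR² = (2.32×10^-3)π(0.126)² = 1.157e-4 C/m.
By Gauss's law (flux through the curved wall only), E·2πrL = λ_enc L/ε₀.
E = |λ_enc|/(2πε₀r) = (1.157×10^-4)/(2π·8.85×10^-12·0.25) = 8.32×10^6 N/C.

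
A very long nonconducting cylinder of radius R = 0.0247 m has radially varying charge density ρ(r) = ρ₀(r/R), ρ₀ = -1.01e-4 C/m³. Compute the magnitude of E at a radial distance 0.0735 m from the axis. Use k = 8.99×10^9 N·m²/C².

By cylindrical symmetry E is radial; use a coaxial Gaussian cylinder of radius 0.0735 m and length L (r > R, full charge per length enclosed).
λ_enc = 2π ∫₀^R ρ₀(r'/R)^1 r' dr' = 2πρ₀R²/3 = -1.291e-7 C/m.
Applying ∮E·dA = Q_enc/ε₀ with the end caps contributing no flux:
E = 2k|λ_enc|/r = 2(8.99×10^9)(1.291×10^-7)/(0.0735) = 3.16×10^4 N/C.

|E| = 3.16e4 N/C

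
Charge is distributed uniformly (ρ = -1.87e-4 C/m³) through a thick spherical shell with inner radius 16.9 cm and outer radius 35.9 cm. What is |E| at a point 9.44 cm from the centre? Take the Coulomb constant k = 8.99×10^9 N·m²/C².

E = 0

Use a concentric Gaussian sphere at r = 9.44 cm (r < 16.9 cm, inside the empty cavity).
Q_enc = 0 (all charge lies at larger r); Gauss's law gives E = 0.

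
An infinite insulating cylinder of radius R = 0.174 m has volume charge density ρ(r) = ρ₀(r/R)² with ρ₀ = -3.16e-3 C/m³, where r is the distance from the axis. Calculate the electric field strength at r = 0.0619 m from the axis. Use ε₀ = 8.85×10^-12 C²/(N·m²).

|E| = 6.99e5 N/C

Coaxial Gaussian cylinder, radius r = 0.0619 m, length L (r < R).
λ_enc = ∫₀^r ρ(r')·2πr' dr' = (2πρ₀/R²)·r^4/4 = -2.407×10^-6 C/m.
By Gauss's law (flux through the curved wall only), E·2πrL = λ_enc L/ε₀.
E = |λ_enc|/(2πε₀r) = (2.407×10^-6)/(2π·8.85×10^-12·0.0619) = 6.99×10^5 N/C.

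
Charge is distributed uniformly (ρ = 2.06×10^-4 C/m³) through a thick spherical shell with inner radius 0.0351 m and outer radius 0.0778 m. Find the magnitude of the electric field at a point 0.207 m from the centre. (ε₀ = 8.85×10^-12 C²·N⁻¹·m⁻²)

Take a concentric spherical Gaussian surface of radius r = 0.207 m (r > 0.0778 m, enclosing the whole shell).
Q_enc = ρ·(4π/3)(b³ − a³) = (2.06×10^-4)·(4π/3)·((0.0778)³ − (0.0351)³) = 3.69e-7 C.
By Gauss's law, ∮E·dA = E·4πr² = Q_enc/ε₀.
E = |Q_enc|/(4πε₀r²) = (3.69e-7)/(4π·8.85×10^-12·(0.207)²) = 7.74×10^4 N/C.

E = 7.74×10^4 N/C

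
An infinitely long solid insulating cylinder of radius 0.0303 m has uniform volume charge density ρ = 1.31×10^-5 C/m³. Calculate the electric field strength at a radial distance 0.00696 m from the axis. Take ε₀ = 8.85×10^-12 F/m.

Coaxial Gaussian cylinder, radius r = 0.00696 m, length L (r < R).
Charge inside radius r per length L is ρ·πr²·L, so λ_enc = ρπr² = 1.994×10^-9 C/m.
Applying ∮E·dA = Q_enc/ε₀ with the end caps contributing no flux:
E = |λ_enc|/(2πε₀r) = (1.994e-9)/(2π·8.85×10^-12·0.00696) = 5.15×10^3 N/C.

5.15e3 N/C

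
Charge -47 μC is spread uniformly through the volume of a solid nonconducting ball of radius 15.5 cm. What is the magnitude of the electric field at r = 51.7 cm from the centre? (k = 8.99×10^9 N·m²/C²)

Use a concentric Gaussian sphere at r = 51.7 cm (r > R, so the entire charge is enclosed).
Q_enc = -47 μC = -4.70×10^-5 C.
Gauss's law: E·4πr² = Q_enc/ε₀.
E = k|Q_enc|/r² = (8.99×10^9)(4.70×10^-5)/(0.517)² = 1.58e6 N/C.

E ≈ 1.58e6 N/C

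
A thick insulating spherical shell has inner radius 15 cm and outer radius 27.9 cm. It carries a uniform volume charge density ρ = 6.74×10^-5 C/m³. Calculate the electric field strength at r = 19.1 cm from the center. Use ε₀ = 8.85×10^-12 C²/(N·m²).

Use a concentric Gaussian sphere at r = 19.1 cm (within the shell material, 15 cm < r < 27.9 cm).
Enclosed charge is the volume from a to r: Q_enc = (4π/3)ρ(r³ − a³) = 1.014×10^-6 C.
By Gauss's law, ∮E·dA = E·4πr² = Q_enc/ε₀.
E = |Q_enc|/(4πε₀r²) = (1.014e-6)/(4π·8.85×10^-12·(0.191)²) = 2.50e5 N/C.

|E| = 2.50×10^5 N/C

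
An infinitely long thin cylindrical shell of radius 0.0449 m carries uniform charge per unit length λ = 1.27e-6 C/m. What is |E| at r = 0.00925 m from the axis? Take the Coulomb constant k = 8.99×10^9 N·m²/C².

E = 0

By cylindrical symmetry E is radial; use a coaxial Gaussian cylinder of radius 0.00925 m and length L (r < 0.0449 m, inside the shell).
All the surface charge lies outside this cylinder: Q_enc = 0, hence E = 0.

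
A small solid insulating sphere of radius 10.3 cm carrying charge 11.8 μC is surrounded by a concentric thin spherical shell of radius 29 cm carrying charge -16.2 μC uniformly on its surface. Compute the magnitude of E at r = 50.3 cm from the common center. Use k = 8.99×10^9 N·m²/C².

Take a concentric spherical Gaussian surface of radius r = 50.3 cm (r > 29 cm, enclosing both).
Q_enc = (11.8 μC) + (-16.2 μC) = -4.40×10^-6 C.
Since E is radial and uniform over the Gaussian sphere, Φ = E·4πr² = Q_enc/ε₀.
E = k|Q_enc|/r² = (8.99×10^9)(4.40×10^-6)/(0.503)² = 1.56×10^5 N/C.

E = 1.56e5 N/C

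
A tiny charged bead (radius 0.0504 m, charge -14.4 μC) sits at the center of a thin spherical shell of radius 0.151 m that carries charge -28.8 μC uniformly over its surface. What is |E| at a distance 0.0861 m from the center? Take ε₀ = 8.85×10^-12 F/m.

Use a concentric Gaussian sphere at r = 0.0861 m (between the bodies, 0.0504 m < r < 0.151 m).
Only the inner charge is enclosed; the outer shell contributes nothing inside itself. Q_enc = -14.4 μC = -1.44×10^-5 C.
By Gauss's law, ∮E·dA = E·4πr² = Q_enc/ε₀.
E = |Q_enc|/(4πε₀r²) = (1.44×10^-5)/(4π·8.85×10^-12·(0.0861)²) = 1.75e7 N/C.

E = 1.75e7 V/m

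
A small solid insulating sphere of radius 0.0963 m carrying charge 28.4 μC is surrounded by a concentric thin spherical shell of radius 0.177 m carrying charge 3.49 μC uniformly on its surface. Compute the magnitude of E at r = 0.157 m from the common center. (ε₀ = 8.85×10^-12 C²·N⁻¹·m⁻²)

Use a concentric Gaussian sphere at r = 0.157 m (between the bodies, 0.0963 m < r < 0.177 m).
The shell at 0.177 m lies outside the Gaussian surface, so Q_enc = 28.4 μC = 2.84×10^-5 C.
By Gauss's law, ∮E·dA = E·4πr² = Q_enc/ε₀.
E = |Q_enc|/(4πε₀r²) = (2.84×10^-5)/(4π·8.85×10^-12·(0.157)²) = 1.04×10^7 N/C.

E ≈ 1.04×10^7 V/m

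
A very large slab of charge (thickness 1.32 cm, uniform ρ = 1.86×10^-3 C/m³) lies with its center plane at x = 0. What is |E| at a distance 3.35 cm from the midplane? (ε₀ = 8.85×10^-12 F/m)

1.39e6 N/C

The point |x| = 3.35 cm lies outside the slab (half-thickness 0.0066 m). A symmetric pillbox spanning the full slab encloses Q_enc = ρ·d·A.
Flux = 2EA ⇒ E = |ρ|d/(2ε₀), independent of distance outside.
E = (1.86e-3)(0.0132)/(2·8.85×10^-12) = 1.39e6 N/C.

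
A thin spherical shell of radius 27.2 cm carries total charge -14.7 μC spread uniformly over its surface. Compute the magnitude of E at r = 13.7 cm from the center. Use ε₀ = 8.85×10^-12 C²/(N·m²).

Symmetry ⇒ E = E(r) r̂. Gaussian sphere of radius r = 13.7 cm (inside the shell, r < 27.2 cm).
No charge lies within this surface, so Q_enc = 0 and Gauss's law gives E·4πr² = 0 ⇒ E = 0.

E = 0 (no enclosed charge)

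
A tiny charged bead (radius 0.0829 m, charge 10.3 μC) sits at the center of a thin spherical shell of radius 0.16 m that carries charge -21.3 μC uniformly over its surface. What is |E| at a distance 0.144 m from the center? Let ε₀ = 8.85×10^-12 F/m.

Symmetry ⇒ E = E(r) r̂. Gaussian sphere of radius r = 0.144 m (between the bodies, 0.0829 m < r < 0.16 m).
Only the inner charge is enclosed; the outer shell contributes nothing inside itself. Q_enc = 10.3 μC = 1.03×10^-5 C.
Since E is radial and uniform over the Gaussian sphere, Φ = E·4πr² = Q_enc/ε₀.
E = |Q_enc|/(4πε₀r²) = (1.03×10^-5)/(4π·8.85×10^-12·(0.144)²) = 4.47e6 N/C.

|E| = 4.47×10^6 N/C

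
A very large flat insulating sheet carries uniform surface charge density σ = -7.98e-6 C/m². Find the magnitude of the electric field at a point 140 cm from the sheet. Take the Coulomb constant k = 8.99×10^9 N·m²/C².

The symmetry is planar: E is normal to the sheet and the same magnitude on both sides. Take a pillbox straddling the sheet with end-cap area A.
Only the two end caps contribute flux: Φ = 2EA. With Q_enc = σA, Gauss's law gives E = |σ|/(2ε₀).
E = 2πk|σ| = 2π(8.99×10^9)(7.98×10^-6) = 4.51e5 N/C.

|E| = 4.51×10^5 N/C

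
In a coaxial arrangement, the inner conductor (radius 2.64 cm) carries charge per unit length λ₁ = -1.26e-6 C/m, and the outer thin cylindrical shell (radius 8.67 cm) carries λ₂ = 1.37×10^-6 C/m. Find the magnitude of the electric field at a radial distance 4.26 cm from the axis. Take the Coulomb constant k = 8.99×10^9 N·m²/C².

Choose a coaxial cylinder of radius r = 4.26 cm (arbitrary length L) as the Gaussian surface (between the conductors, 2.64 cm < r < 8.67 cm).
The shell at 8.67 cm lies outside the Gaussian surface, so λ_enc = λ₁ = -1.26e-6 C/m.
Applying ∮E·dA = Q_enc/ε₀ with the end caps contributing no flux:
E = 2k|λ_enc|/r = 2(8.99×10^9)(1.26×10^-6)/(0.0426) = 5.32×10^5 N/C.

|E| = 5.32×10^5 N/C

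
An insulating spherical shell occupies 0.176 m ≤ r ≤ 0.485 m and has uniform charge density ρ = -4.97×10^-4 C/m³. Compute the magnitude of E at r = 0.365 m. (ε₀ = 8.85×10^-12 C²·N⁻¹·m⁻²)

By spherical symmetry E is radial; choose a Gaussian sphere of radius r = 0.365 m (within the shell material, 0.176 m < r < 0.485 m).
Enclosed charge is the volume from a to r: Q_enc = (4π/3)ρ(r³ − a³) = -8.988×10^-5 C.
Since E is radial and uniform over the Gaussian sphere, Φ = E·4πr² = Q_enc/ε₀.
E = |Q_enc|/(4πε₀r²) = (8.988×10^-5)/(4π·8.85×10^-12·(0.365)²) = 6.07×10^6 N/C.

E ≈ 6.07e6 N/C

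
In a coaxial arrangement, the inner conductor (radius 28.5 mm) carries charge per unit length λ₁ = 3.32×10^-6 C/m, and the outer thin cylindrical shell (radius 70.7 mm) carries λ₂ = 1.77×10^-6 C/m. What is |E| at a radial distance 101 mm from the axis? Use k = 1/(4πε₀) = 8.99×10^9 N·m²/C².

By cylindrical symmetry E is radial; use a coaxial Gaussian cylinder of radius 101 mm and length L (r > 70.7 mm, enclosing both).
λ_enc = λ₁ + λ₂ = (3.32×10^-6) + (1.77×10^-6) = 5.09×10^-6 C/m.
Gauss's law: E·2πrL = λ_enc L/ε₀.
E = 2k|λ_enc|/r = 2(8.99×10^9)(5.09×10^-6)/(0.101) = 9.06×10^5 N/C.

9.06×10^5 N/C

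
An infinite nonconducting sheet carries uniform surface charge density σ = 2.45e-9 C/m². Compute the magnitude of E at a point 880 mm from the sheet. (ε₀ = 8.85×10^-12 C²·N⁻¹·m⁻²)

By planar symmetry E is perpendicular to the sheet and uniform; use a Gaussian pillbox with flat faces of area A on each side of the sheet.
Only the two end caps contribute flux: Φ = 2EA. With Q_enc = σA, Gauss's law gives E = |σ|/(2ε₀).
E = |σ|/(2ε₀) = (2.45×10^-9)/(2·8.85×10^-12) = 138 N/C.

138 N/C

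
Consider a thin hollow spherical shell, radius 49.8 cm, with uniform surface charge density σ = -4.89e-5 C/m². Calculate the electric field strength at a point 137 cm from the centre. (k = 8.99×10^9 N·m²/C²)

|E| = 7.30×10^5 V/m

Take a concentric spherical Gaussian surface of radius r = 137 cm (r > 49.8 cm).
The entire shell is enclosed: Q_enc = σ·4πR² = (-4.89×10^-5)·4π·(0.498)² = -1.524e-4 C.
By Gauss's law, ∮E·dA = E·4πr² = Q_enc/ε₀.
E = k|Q_enc|/r² = (8.99×10^9)(1.524×10^-4)/(1.37)² = 7.30×10^5 N/C.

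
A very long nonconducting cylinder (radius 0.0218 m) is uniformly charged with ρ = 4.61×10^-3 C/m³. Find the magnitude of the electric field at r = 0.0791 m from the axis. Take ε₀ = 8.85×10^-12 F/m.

By cylindrical symmetry E is radial; use a coaxial Gaussian cylinder of radius 0.0791 m and length L (r > 0.0218 m, full cross-section enclosed).
λ_enc = ρ·πR² = (4.61×10^-3)π(0.0218)² = 6.883e-6 C/m.
By Gauss's law (flux through the curved wall only), E·2πrL = λ_enc L/ε₀.
E = |λ_enc|/(2πε₀r) = (6.883×10^-6)/(2π·8.85×10^-12·0.0791) = 1.56e6 N/C.

|E| = 1.56e6 N/C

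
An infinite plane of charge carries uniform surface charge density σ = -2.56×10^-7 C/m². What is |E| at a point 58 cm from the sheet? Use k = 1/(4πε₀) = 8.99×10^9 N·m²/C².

1.45e4 N/C

The symmetry is planar: E is normal to the sheet and the same magnitude on both sides. Take a pillbox straddling the sheet with end-cap area A.
Flux Φ = 2EA and Q_enc = σA, so 2EA = σA/ε₀ ⇒ E = |σ|/(2ε₀), independent of distance.
E = 2πk|σ| = 2π(8.99×10^9)(2.56×10^-7) = 1.45×10^4 N/C.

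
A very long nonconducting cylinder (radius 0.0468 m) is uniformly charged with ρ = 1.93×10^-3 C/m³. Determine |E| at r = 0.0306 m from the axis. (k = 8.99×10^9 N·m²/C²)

Coaxial Gaussian cylinder, radius r = 0.0306 m, length L (r < R).
Enclosed charge per unit length: λ_enc = ρ·πr² = (1.93e-3)π(0.0306)² = 5.677e-6 C/m.
Applying ∮E·dA = Q_enc/ε₀ with the end caps contributing no flux:
E = 2k|λ_enc|/r = 2(8.99×10^9)(5.677e-6)/(0.0306) = 3.34e6 N/C.

3.34×10^6 N/C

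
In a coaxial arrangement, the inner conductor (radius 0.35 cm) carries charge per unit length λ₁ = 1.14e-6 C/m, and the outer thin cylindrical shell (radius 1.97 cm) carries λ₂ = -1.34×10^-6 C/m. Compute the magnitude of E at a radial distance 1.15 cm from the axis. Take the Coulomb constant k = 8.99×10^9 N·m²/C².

E = 1.78e6 N/C

Coaxial Gaussian cylinder, radius r = 1.15 cm, length L (between the conductors, 0.35 cm < r < 1.97 cm).
The shell at 1.97 cm lies outside the Gaussian surface, so λ_enc = λ₁ = 1.14×10^-6 C/m.
By Gauss's law (flux through the curved wall only), E·2πrL = λ_enc L/ε₀.
E = 2k|λ_enc|/r = 2(8.99×10^9)(1.14e-6)/(0.0115) = 1.78e6 N/C.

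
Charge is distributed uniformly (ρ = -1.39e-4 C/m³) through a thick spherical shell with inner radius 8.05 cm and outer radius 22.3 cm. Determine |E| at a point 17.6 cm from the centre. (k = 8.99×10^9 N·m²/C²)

|E| ≈ 8.33e5 V/m

Take a concentric spherical Gaussian surface of radius r = 17.6 cm (within the shell material, 8.05 cm < r < 22.3 cm).
Enclosed charge is the volume from a to r: Q_enc = (4π/3)ρ(r³ − a³) = -2.871e-6 C.
By Gauss's law, ∮E·dA = E·4πr² = Q_enc/ε₀.
E = k|Q_enc|/r² = (8.99×10^9)(2.871×10^-6)/(0.176)² = 8.33e5 N/C.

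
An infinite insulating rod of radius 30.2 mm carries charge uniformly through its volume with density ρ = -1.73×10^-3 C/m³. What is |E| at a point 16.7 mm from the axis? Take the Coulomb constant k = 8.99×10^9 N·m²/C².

E = 1.63e6 N/C

By cylindrical symmetry E is radial; use a coaxial Gaussian cylinder of radius 16.7 mm and length L (r < R).
Enclosed charge per unit length: λ_enc = ρ·πr² = (-1.73×10^-3)π(0.0167)² = -1.516×10^-6 C/m.
By Gauss's law (flux through the curved wall only), E·2πrL = λ_enc L/ε₀.
E = 2k|λ_enc|/r = 2(8.99×10^9)(1.516×10^-6)/(0.0167) = 1.63e6 N/C.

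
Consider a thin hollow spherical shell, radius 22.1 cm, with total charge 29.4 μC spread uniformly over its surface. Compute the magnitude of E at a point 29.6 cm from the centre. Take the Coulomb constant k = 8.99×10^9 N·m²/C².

By spherical symmetry E is radial; choose a Gaussian sphere of radius r = 29.6 cm (r > 22.1 cm).
The entire shell is enclosed: Q_enc = 2.94×10^-5 C.
Since E is radial and uniform over the Gaussian sphere, Φ = E·4πr² = Q_enc/ε₀.
E = k|Q_enc|/r² = (8.99×10^9)(2.94×10^-5)/(0.296)² = 3.02e6 N/C.

3.02×10^6 N/C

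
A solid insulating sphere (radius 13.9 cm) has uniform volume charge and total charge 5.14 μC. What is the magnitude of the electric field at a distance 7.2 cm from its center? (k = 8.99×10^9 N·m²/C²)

|E| = 1.24×10^6 N/C

By spherical symmetry E is radial; choose a Gaussian sphere of radius r = 7.2 cm (r < R).
Only the charge within r is enclosed: Q_enc = Q·(r/R)³ = (5.14 μC)·(7.2 cm/13.9 cm)³ = 7.144×10^-7 C.
Applying ∮E·dA = Q_enc/ε₀ with Φ = E(4πr²):
E = k|Q_enc|/r² = (8.99×10^9)(7.144e-7)/(0.072)² = 1.24×10^6 N/C.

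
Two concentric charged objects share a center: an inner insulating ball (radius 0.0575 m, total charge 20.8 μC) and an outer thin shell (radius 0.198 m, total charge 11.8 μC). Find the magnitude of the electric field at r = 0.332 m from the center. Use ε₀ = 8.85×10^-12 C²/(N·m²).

E = 2.66×10^6 N/C

Use a concentric Gaussian sphere at r = 0.332 m (r > 0.198 m, enclosing both).
Q_enc = (20.8 μC) + (11.8 μC) = 3.26×10^-5 C.
By Gauss's law, ∮E·dA = E·4πr² = Q_enc/ε₀.
E = |Q_enc|/(4πε₀r²) = (3.26e-5)/(4π·8.85×10^-12·(0.332)²) = 2.66×10^6 N/C.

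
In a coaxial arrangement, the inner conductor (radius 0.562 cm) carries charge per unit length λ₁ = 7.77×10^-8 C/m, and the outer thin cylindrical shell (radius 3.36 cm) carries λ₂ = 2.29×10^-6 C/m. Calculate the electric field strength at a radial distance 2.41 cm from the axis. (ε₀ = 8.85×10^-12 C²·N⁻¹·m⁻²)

|E| = 5.80e4 N/C

By cylindrical symmetry E is radial; use a coaxial Gaussian cylinder of radius 2.41 cm and length L (between the conductors, 0.562 cm < r < 3.36 cm).
The shell at 3.36 cm lies outside the Gaussian surface, so λ_enc = λ₁ = 7.77×10^-8 C/m.
Applying ∮E·dA = Q_enc/ε₀ with the end caps contributing no flux:
E = |λ_enc|/(2πε₀r) = (7.77e-8)/(2π·8.85×10^-12·0.0241) = 5.80e4 N/C.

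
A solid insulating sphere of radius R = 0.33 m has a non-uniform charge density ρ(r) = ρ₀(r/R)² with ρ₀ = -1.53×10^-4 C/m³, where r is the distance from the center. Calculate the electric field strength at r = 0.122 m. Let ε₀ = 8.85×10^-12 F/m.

By spherical symmetry E is radial; choose a Gaussian sphere of radius r = 0.122 m (r < R).
Integrate the density: Q_enc = 4π ∫₀^r ρ₀(r'/R)^2 r'² dr' = 4πρ₀ r^5/(5·R²) = -9.543×10^-8 C.
Since E is radial and uniform over the Gaussian sphere, Φ = E·4πr² = Q_enc/ε₀.
E = |Q_enc|/(4πε₀r²) = (9.543e-8)/(4π·8.85×10^-12·(0.122)²) = 5.77×10^4 N/C.

|E| = 5.77e4 V/m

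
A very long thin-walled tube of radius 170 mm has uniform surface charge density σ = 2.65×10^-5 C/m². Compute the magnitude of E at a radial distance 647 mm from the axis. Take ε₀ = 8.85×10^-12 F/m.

Choose a coaxial cylinder of radius r = 647 mm (arbitrary length L) as the Gaussian surface (r > 170 mm).
The whole shell is enclosed: λ_enc = σ·2πR = (2.65×10^-5)·2π·(0.17) = 2.831e-5 C/m.
Gauss's law: E·2πrL = λ_enc L/ε₀.
E = |λ_enc|/(2πε₀r) = (2.831e-5)/(2π·8.85×10^-12·0.647) = 7.87e5 N/C.

|E| ≈ 7.87×10^5 N/C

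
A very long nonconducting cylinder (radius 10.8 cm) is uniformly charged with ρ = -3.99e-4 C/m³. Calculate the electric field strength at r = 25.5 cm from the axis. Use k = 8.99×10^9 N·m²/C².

Coaxial Gaussian cylinder, radius r = 25.5 cm, length L (r > 10.8 cm, full cross-section enclosed).
λ_enc = ρ·πR² = (-3.99e-4)π(0.108)² = -1.462×10^-5 C/m.
Since E is radial and uniform over the curved surface, Φ = E·2πrL = Q_enc/ε₀ = λ_enc L/ε₀.
E = 2k|λ_enc|/r = 2(8.99×10^9)(1.462×10^-5)/(0.255) = 1.03×10^6 N/C.

E = 1.03×10^6 N/C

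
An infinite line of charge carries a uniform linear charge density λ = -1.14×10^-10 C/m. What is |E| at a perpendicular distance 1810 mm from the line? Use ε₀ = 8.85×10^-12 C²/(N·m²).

E = 1.13 N/C

By cylindrical symmetry E is radial; use a coaxial Gaussian cylinder of radius 1810 mm and length L.
Q_enc = λL, so λ_enc = -1.14e-10 C/m.
By Gauss's law (flux through the curved wall only), E·2πrL = λ_enc L/ε₀.
E = |λ_enc|/(2πε₀r) = (1.14×10^-10)/(2π·8.85×10^-12·1.81) = 1.13 N/C.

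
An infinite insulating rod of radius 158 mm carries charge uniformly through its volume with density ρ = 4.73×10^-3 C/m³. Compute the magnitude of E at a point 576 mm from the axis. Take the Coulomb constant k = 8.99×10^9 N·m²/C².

1.16e7 N/C

Take a coaxial cylindrical Gaussian surface of radius r = 576 mm and length L (r > 158 mm, full cross-section enclosed).
λ_enc = ρ·πR² = (4.73×10^-3)π(0.158)² = 3.71×10^-4 C/m.
Applying ∮E·dA = Q_enc/ε₀ with the end caps contributing no flux:
E = 2k|λ_enc|/r = 2(8.99×10^9)(3.71×10^-4)/(0.576) = 1.16e7 N/C.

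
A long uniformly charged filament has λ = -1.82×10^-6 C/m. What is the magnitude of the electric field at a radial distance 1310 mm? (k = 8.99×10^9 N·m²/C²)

E ≈ 2.50×10^4 V/m

By cylindrical symmetry E is radial; use a coaxial Gaussian cylinder of radius 1310 mm and length L.
Q_enc = λL, so λ_enc = -1.82×10^-6 C/m.
Since E is radial and uniform over the curved surface, Φ = E·2πrL = Q_enc/ε₀ = λ_enc L/ε₀.
E = 2k|λ_enc|/r = 2(8.99×10^9)(1.82×10^-6)/(1.31) = 2.50×10^4 N/C.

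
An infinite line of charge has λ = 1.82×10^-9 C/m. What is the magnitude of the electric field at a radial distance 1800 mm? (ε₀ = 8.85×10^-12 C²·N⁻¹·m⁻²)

Take a coaxial cylindrical Gaussian surface of radius r = 1800 mm and length L.
Q_enc = λL, so λ_enc = 1.82×10^-9 C/m.
Applying ∮E·dA = Q_enc/ε₀ with the end caps contributing no flux:
E = |λ_enc|/(2πε₀r) = (1.82×10^-9)/(2π·8.85×10^-12·1.8) = 18.2 N/C.

18.2 N/C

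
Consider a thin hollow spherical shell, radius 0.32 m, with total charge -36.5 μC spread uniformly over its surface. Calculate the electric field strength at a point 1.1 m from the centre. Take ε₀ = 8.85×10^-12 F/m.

By spherical symmetry E is radial; choose a Gaussian sphere of radius r = 1.1 m (r > 0.32 m).
The entire shell is enclosed: Q_enc = -3.65×10^-5 C.
By Gauss's law, ∮E·dA = E·4πr² = Q_enc/ε₀.
E = |Q_enc|/(4πε₀r²) = (3.65×10^-5)/(4π·8.85×10^-12·(1.1)²) = 2.71e5 N/C.

|E| ≈ 2.71×10^5 N/C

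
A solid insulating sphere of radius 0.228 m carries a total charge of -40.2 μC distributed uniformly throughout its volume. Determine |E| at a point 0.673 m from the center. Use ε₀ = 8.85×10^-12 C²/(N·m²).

E ≈ 7.98×10^5 N/C

Symmetry ⇒ E = E(r) r̂. Gaussian sphere of radius r = 0.673 m (r > R, so the entire charge is enclosed).
Q_enc = -40.2 μC = -4.02×10^-5 C.
Since E is radial and uniform over the Gaussian sphere, Φ = E·4πr² = Q_enc/ε₀.
E = |Q_enc|/(4πε₀r²) = (4.02×10^-5)/(4π·8.85×10^-12·(0.673)²) = 7.98×10^5 N/C.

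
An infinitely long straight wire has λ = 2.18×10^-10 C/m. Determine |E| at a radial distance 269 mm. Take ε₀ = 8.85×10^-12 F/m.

14.6 N/C

Take a coaxial cylindrical Gaussian surface of radius r = 269 mm and length L.
Q_enc = λL, so λ_enc = 2.18×10^-10 C/m.
Since E is radial and uniform over the curved surface, Φ = E·2πrL = Q_enc/ε₀ = λ_enc L/ε₀.
E = |λ_enc|/(2πε₀r) = (2.18×10^-10)/(2π·8.85×10^-12·0.269) = 14.6 N/C.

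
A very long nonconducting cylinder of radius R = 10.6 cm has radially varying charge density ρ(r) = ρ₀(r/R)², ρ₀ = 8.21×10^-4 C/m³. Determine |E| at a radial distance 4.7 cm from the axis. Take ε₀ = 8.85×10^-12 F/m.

E = 2.14×10^5 N/C

Coaxial Gaussian cylinder, radius r = 4.7 cm, length L (r < R).
Integrating ρ over the cross-section to radius r: λ_enc = (2πρ₀/R²) ∫₀^r r'^3 dr' = 2πρ₀ r^4/(4·R²) = 5.601e-7 C/m.
Applying ∮E·dA = Q_enc/ε₀ with the end caps contributing no flux:
E = |λ_enc|/(2πε₀r) = (5.601×10^-7)/(2π·8.85×10^-12·0.047) = 2.14e5 N/C.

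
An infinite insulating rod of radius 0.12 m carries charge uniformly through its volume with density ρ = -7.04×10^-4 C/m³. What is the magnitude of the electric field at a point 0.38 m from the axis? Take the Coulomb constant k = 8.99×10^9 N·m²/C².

|E| ≈ 1.51×10^6 V/m

Take a coaxial cylindrical Gaussian surface of radius r = 0.38 m and length L (r > 0.12 m, full cross-section enclosed).
λ_enc = ρ·πR² = (-7.04×10^-4)π(0.12)² = -3.185×10^-5 C/m.
Applying ∮E·dA = Q_enc/ε₀ with the end caps contributing no flux:
E = 2k|λ_enc|/r = 2(8.99×10^9)(3.185×10^-5)/(0.38) = 1.51e6 N/C.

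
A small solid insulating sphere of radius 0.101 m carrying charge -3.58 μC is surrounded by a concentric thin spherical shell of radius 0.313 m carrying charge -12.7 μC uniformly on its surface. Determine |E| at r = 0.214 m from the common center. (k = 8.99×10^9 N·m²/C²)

By spherical symmetry E is radial; choose a Gaussian sphere of radius r = 0.214 m (between the bodies, 0.101 m < r < 0.313 m).
The shell at 0.313 m lies outside the Gaussian surface, so Q_enc = -3.58 μC = -3.58e-6 C.
Gauss's law: E·4πr² = Q_enc/ε₀.
E = k|Q_enc|/r² = (8.99×10^9)(3.58e-6)/(0.214)² = 7.03e5 N/C.

7.03e5 N/C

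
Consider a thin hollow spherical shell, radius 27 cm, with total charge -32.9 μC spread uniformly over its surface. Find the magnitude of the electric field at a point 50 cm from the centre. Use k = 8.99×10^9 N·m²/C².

|E| = 1.18×10^6 N/C

Take a concentric spherical Gaussian surface of radius r = 50 cm (r > 27 cm).
The entire shell is enclosed: Q_enc = -3.29e-5 C.
Since E is radial and uniform over the Gaussian sphere, Φ = E·4πr² = Q_enc/ε₀.
E = k|Q_enc|/r² = (8.99×10^9)(3.29×10^-5)/(0.5)² = 1.18×10^6 N/C.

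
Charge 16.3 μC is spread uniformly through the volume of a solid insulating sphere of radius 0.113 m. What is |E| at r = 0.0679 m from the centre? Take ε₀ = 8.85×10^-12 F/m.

|E| = 6.90×10^6 V/m

By spherical symmetry E is radial; choose a Gaussian sphere of radius r = 0.0679 m (r < R).
Only the charge within r is enclosed: Q_enc = Q·(r/R)³ = (16.3 μC)·(0.0679 m/0.113 m)³ = 3.536×10^-6 C.
By Gauss's law, ∮E·dA = E·4πr² = Q_enc/ε₀.
E = |Q_enc|/(4πε₀r²) = (3.536×10^-6)/(4π·8.85×10^-12·(0.0679)²) = 6.90×10^6 N/C.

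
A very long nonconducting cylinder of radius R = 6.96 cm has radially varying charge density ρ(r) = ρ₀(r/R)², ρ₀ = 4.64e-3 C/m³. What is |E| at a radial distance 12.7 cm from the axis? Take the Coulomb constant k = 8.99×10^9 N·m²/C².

|E| = 5.00×10^6 N/C

Choose a coaxial cylinder of radius r = 12.7 cm (arbitrary length L) as the Gaussian surface (r > R, full charge per length enclosed).
λ_enc = 2π ∫₀^R ρ₀(r'/R)^2 r' dr' = 2πρ₀R²/4 = 3.531×10^-5 C/m.
By Gauss's law (flux through the curved wall only), E·2πrL = λ_enc L/ε₀.
E = 2k|λ_enc|/r = 2(8.99×10^9)(3.531×10^-5)/(0.127) = 5.00×10^6 N/C.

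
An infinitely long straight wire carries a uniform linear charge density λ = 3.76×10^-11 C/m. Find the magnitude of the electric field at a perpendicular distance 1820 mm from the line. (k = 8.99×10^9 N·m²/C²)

Take a coaxial cylindrical Gaussian surface of radius r = 1820 mm and length L.
Q_enc = λL, so λ_enc = 3.76×10^-11 C/m.
By Gauss's law (flux through the curved wall only), E·2πrL = λ_enc L/ε₀.
E = 2k|λ_enc|/r = 2(8.99×10^9)(3.76×10^-11)/(1.82) = 0.371 N/C.

E ≈ 0.371 N/C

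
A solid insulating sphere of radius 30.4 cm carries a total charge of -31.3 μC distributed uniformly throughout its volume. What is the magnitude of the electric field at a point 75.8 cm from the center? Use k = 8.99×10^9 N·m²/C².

|E| = 4.90×10^5 V/m

Use a concentric Gaussian sphere at r = 75.8 cm (r > R, so the entire charge is enclosed).
Q_enc = -31.3 μC = -3.13×10^-5 C.
By Gauss's law, ∮E·dA = E·4πr² = Q_enc/ε₀.
E = k|Q_enc|/r² = (8.99×10^9)(3.13×10^-5)/(0.758)² = 4.90e5 N/C.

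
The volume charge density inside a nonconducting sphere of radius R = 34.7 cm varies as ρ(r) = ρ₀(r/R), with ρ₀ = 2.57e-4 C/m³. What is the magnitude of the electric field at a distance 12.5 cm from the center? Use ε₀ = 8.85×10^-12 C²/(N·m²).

Use a concentric Gaussian sphere at r = 12.5 cm (r < R).
Integrate the density: Q_enc = 4π ∫₀^r ρ₀(r'/R)^1 r'² dr' = 4πρ₀ r^4/(4·R) = 5.681×10^-7 C.
Gauss's law: E·4πr² = Q_enc/ε₀.
E = |Q_enc|/(4πε₀r²) = (5.681×10^-7)/(4π·8.85×10^-12·(0.125)²) = 3.27×10^5 N/C.

E ≈ 3.27e5 N/C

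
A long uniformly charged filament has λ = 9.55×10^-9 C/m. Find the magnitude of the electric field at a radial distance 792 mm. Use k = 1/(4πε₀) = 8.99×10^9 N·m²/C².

Coaxial Gaussian cylinder, radius r = 792 mm, length L.
Q_enc = λL, so λ_enc = 9.55e-9 C/m.
Gauss's law: E·2πrL = λ_enc L/ε₀.
E = 2k|λ_enc|/r = 2(8.99×10^9)(9.55×10^-9)/(0.792) = 217 N/C.

217 N/C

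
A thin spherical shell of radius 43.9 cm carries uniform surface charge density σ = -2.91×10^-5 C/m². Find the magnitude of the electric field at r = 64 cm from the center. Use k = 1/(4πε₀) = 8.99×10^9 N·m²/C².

|E| ≈ 1.55×10^6 N/C

Symmetry ⇒ E = E(r) r̂. Gaussian sphere of radius r = 64 cm (r > 43.9 cm).
The entire shell is enclosed: Q_enc = σ·4πR² = (-2.91×10^-5)·4π·(0.439)² = -7.047×10^-5 C.
Gauss's law: E·4πr² = Q_enc/ε₀.
E = k|Q_enc|/r² = (8.99×10^9)(7.047×10^-5)/(0.64)² = 1.55e6 N/C.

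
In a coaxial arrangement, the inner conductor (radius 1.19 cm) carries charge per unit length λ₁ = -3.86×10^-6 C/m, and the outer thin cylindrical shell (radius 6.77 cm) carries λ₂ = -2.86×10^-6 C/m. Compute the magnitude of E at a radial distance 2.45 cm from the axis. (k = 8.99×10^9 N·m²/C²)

Coaxial Gaussian cylinder, radius r = 2.45 cm, length L (between the conductors, 1.19 cm < r < 6.77 cm).
The shell at 6.77 cm lies outside the Gaussian surface, so λ_enc = λ₁ = -3.86×10^-6 C/m.
Since E is radial and uniform over the curved surface, Φ = E·2πrL = Q_enc/ε₀ = λ_enc L/ε₀.
E = 2k|λ_enc|/r = 2(8.99×10^9)(3.86e-6)/(0.0245) = 2.83×10^6 N/C.

E ≈ 2.83×10^6 N/C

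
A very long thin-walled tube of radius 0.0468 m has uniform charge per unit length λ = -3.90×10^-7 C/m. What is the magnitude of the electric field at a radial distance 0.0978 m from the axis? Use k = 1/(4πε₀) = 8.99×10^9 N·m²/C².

7.17×10^4 N/C

Take a coaxial cylindrical Gaussian surface of radius r = 0.0978 m and length L (r > 0.0468 m).
The full line charge is enclosed: λ_enc = -3.90×10^-7 C/m.
Since E is radial and uniform over the curved surface, Φ = E·2πrL = Q_enc/ε₀ = λ_enc L/ε₀.
E = 2k|λ_enc|/r = 2(8.99×10^9)(3.90e-7)/(0.0978) = 7.17e4 N/C.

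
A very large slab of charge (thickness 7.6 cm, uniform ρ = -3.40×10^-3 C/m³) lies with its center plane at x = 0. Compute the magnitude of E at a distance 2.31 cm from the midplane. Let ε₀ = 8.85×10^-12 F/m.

By symmetry E is perpendicular to the slab. A Gaussian pillbox from −2.31 cm to +2.31 cm (face area A) lies entirely within the slab.
Q_enc = ρ·(2x)·A and flux = 2EA, so 2EA = 2ρxA/ε₀ ⇒ E = |ρ|x/ε₀.
E = (3.40e-3)(0.0231)/(8.85×10^-12) = 8.87×10^6 N/C.

E = 8.87×10^6 N/C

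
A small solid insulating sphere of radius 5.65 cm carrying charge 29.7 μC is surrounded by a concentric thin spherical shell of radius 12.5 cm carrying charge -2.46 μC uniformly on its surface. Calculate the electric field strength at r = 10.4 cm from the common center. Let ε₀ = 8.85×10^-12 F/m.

|E| = 2.47×10^7 N/C

By spherical symmetry E is radial; choose a Gaussian sphere of radius r = 10.4 cm (between the bodies, 5.65 cm < r < 12.5 cm).
The shell at 12.5 cm lies outside the Gaussian surface, so Q_enc = 29.7 μC = 2.97×10^-5 C.
Since E is radial and uniform over the Gaussian sphere, Φ = E·4πr² = Q_enc/ε₀.
E = |Q_enc|/(4πε₀r²) = (2.97×10^-5)/(4π·8.85×10^-12·(0.104)²) = 2.47×10^7 N/C.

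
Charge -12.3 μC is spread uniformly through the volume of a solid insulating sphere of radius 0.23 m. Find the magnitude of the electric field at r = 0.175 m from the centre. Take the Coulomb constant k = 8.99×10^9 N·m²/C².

By spherical symmetry E is radial; choose a Gaussian sphere of radius r = 0.175 m (r < R).
Only the charge within r is enclosed: Q_enc = Q·(r/R)³ = (-12.3 μC)·(0.175 m/0.23 m)³ = -5.418×10^-6 C.
Applying ∮E·dA = Q_enc/ε₀ with Φ = E(4πr²):
E = k|Q_enc|/r² = (8.99×10^9)(5.418×10^-6)/(0.175)² = 1.59×10^6 N/C.

|E| ≈ 1.59×10^6 V/m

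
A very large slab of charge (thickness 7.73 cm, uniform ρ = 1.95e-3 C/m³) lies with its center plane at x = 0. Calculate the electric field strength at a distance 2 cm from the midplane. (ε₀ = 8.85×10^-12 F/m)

By symmetry E is perpendicular to the slab. A Gaussian pillbox from −2 cm to +2 cm (face area A) lies entirely within the slab.
Q_enc = ρ·(2x)·A and flux = 2EA, so 2EA = 2ρxA/ε₀ ⇒ E = |ρ|x/ε₀.
E = (1.95×10^-3)(0.02)/(8.85×10^-12) = 4.41e6 N/C.

|E| ≈ 4.41×10^6 N/C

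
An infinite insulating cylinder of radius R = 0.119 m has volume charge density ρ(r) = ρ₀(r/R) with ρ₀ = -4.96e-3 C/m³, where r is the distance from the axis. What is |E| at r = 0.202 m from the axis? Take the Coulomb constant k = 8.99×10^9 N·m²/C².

Choose a coaxial cylinder of radius r = 0.202 m (arbitrary length L) as the Gaussian surface (r > R, full charge per length enclosed).
λ_enc = 2π ∫₀^R ρ₀(r'/R)^1 r' dr' = 2πρ₀R²/3 = -1.471e-4 C/m.
By Gauss's law (flux through the curved wall only), E·2πrL = λ_enc L/ε₀.
E = 2k|λ_enc|/r = 2(8.99×10^9)(1.471×10^-4)/(0.202) = 1.31×10^7 N/C.

E = 1.31×10^7 N/C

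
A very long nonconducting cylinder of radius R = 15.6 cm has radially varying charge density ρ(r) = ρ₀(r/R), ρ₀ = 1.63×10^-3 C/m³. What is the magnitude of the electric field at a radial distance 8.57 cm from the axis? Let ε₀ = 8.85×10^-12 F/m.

2.89e6 N/C

Coaxial Gaussian cylinder, radius r = 8.57 cm, length L (r < R).
λ_enc = ∫₀^r ρ(r')·2πr' dr' = (2πρ₀/R)·r^3/3 = 1.377×10^-5 C/m.
Gauss's law: E·2πrL = λ_enc L/ε₀.
E = |λ_enc|/(2πε₀r) = (1.377×10^-5)/(2π·8.85×10^-12·0.0857) = 2.89e6 N/C.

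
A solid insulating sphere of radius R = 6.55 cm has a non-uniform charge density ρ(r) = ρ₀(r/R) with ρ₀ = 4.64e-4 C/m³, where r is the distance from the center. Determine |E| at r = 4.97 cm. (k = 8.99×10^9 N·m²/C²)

4.94e5 V/m

By spherical symmetry E is radial; choose a Gaussian sphere of radius r = 4.97 cm (r < R).
Q_enc = ∫₀^r ρ(r')·4πr'² dr' = (4πρ₀/R) ∫₀^r r'^3 dr' = 4πρ₀ r^4/(4·R) = 1.358×10^-7 C.
Applying ∮E·dA = Q_enc/ε₀ with Φ = E(4πr²):
E = k|Q_enc|/r² = (8.99×10^9)(1.358×10^-7)/(0.0497)² = 4.94×10^5 N/C.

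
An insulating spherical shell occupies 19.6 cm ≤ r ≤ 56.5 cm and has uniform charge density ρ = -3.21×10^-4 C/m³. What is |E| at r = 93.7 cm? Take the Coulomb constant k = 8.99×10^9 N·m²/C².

2.38×10^6 N/C

Symmetry ⇒ E = E(r) r̂. Gaussian sphere of radius r = 93.7 cm (r > 56.5 cm, enclosing the whole shell).
Q_enc = ρ·(4π/3)(b³ − a³) = (-3.21e-4)·(4π/3)·((0.565)³ − (0.196)³) = -2.324×10^-4 C.
Since E is radial and uniform over the Gaussian sphere, Φ = E·4πr² = Q_enc/ε₀.
E = k|Q_enc|/r² = (8.99×10^9)(2.324×10^-4)/(0.937)² = 2.38×10^6 N/C.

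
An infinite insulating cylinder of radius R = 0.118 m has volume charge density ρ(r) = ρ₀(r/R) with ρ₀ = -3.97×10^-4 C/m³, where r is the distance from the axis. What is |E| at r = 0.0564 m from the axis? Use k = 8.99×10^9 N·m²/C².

Take a coaxial cylindrical Gaussian surface of radius r = 0.0564 m and length L (r < R).
λ_enc = ∫₀^r ρ(r')·2πr' dr' = (2πρ₀/R)·r^3/3 = -1.264e-6 C/m.
Since E is radial and uniform over the curved surface, Φ = E·2πrL = Q_enc/ε₀ = λ_enc L/ε₀.
E = 2k|λ_enc|/r = 2(8.99×10^9)(1.264e-6)/(0.0564) = 4.03×10^5 N/C.

|E| = 4.03×10^5 V/m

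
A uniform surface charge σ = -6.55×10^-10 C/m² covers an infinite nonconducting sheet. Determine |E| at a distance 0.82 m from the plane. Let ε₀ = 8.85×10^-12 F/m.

37 N/C

The symmetry is planar: E is normal to the sheet and the same magnitude on both sides. Take a pillbox straddling the sheet with end-cap area A.
Flux Φ = 2EA and Q_enc = σA, so 2EA = σA/ε₀ ⇒ E = |σ|/(2ε₀), independent of distance.
E = |σ|/(2ε₀) = (6.55×10^-10)/(2·8.85×10^-12) = 37 N/C.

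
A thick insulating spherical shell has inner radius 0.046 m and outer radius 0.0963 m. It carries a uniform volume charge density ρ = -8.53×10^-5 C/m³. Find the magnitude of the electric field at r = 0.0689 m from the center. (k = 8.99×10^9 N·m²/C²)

By spherical symmetry E is radial; choose a Gaussian sphere of radius r = 0.0689 m (within the shell material, 0.046 m < r < 0.0963 m).
Enclosed charge is the volume from a to r: Q_enc = (4π/3)ρ(r³ − a³) = -8.209e-8 C.
Applying ∮E·dA = Q_enc/ε₀ with Φ = E(4πr²):
E = k|Q_enc|/r² = (8.99×10^9)(8.209×10^-8)/(0.0689)² = 1.55×10^5 N/C.

1.55×10^5 V/m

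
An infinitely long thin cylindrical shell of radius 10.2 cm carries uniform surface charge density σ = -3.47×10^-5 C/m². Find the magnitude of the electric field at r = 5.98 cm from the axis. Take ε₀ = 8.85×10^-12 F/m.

E = 0

Take a coaxial cylindrical Gaussian surface of radius r = 5.98 cm and length L (r < 10.2 cm, inside the shell).
All the surface charge lies outside this cylinder: Q_enc = 0, hence E = 0.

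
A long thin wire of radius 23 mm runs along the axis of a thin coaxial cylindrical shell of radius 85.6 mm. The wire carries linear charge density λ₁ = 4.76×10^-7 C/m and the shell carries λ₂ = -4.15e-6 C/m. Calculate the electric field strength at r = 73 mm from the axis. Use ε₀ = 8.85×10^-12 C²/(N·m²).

Coaxial Gaussian cylinder, radius r = 73 mm, length L (between the conductors, 23 mm < r < 85.6 mm).
Only the inner wire is enclosed; the outer shell contributes nothing inside itself. λ_enc = λ₁ = 4.76e-7 C/m.
Since E is radial and uniform over the curved surface, Φ = E·2πrL = Q_enc/ε₀ = λ_enc L/ε₀.
E = |λ_enc|/(2πε₀r) = (4.76e-7)/(2π·8.85×10^-12·0.073) = 1.17×10^5 N/C.

E ≈ 1.17×10^5 N/C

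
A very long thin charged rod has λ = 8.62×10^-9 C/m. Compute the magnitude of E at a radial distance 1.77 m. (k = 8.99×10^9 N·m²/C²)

Choose a coaxial cylinder of radius r = 1.77 m (arbitrary length L) as the Gaussian surface.
Q_enc = λL, so λ_enc = 8.62×10^-9 C/m.
By Gauss's law (flux through the curved wall only), E·2πrL = λ_enc L/ε₀.
E = 2k|λ_enc|/r = 2(8.99×10^9)(8.62e-9)/(1.77) = 87.6 N/C.

|E| = 87.6 V/m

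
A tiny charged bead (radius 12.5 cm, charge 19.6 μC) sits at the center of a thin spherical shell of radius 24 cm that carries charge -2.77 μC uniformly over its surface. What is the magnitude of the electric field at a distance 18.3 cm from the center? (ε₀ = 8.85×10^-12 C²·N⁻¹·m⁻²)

E ≈ 5.26e6 N/C

Take a concentric spherical Gaussian surface of radius r = 18.3 cm (between the bodies, 12.5 cm < r < 24 cm).
The shell at 24 cm lies outside the Gaussian surface, so Q_enc = 19.6 μC = 1.96×10^-5 C.
Gauss's law: E·4πr² = Q_enc/ε₀.
E = |Q_enc|/(4πε₀r²) = (1.96×10^-5)/(4π·8.85×10^-12·(0.183)²) = 5.26×10^6 N/C.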